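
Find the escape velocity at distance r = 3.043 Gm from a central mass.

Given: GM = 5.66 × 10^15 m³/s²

Convert to SI: r = 3.043 Gm = 3.043e+09 m.
Escape velocity comes from setting total energy to zero: ½v² − GM/r = 0 ⇒ v_esc = √(2GM / r).
v_esc = √(2 · 5.66e+15 / 3.043e+09) m/s ≈ 1929 m/s = 1.929 km/s.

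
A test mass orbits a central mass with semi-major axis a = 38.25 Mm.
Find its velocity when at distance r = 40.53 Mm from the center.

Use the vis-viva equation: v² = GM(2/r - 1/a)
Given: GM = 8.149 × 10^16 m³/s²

Convert to SI: a = 38.25 Mm = 3.825e+07 m; r = 40.53 Mm = 4.053e+07 m.
Vis-viva: v = √(GM · (2/r − 1/a)).
2/r − 1/a = 2/4.053e+07 − 1/3.825e+07 = 2.32024e-08 m⁻¹.
v = √(8.149e+16 · 2.32024e-08) m/s ≈ 4.348e+04 m/s = 43.48 km/s.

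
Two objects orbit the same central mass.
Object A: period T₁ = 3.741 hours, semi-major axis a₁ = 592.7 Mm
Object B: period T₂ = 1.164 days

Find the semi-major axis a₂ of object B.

Convert to SI: T₁ = 3.741 hours = 13467.6 s; a₁ = 592.7 Mm = 5.927e+08 m; T₂ = 1.164 days = 100570 s.
Kepler's third law: (T₁/T₂)² = (a₁/a₂)³ ⇒ a₂ = a₁ · (T₂/T₁)^(2/3).
T₂/T₁ = 100570 / 13467.6 = 7.46752.
a₂ = 5.927e+08 · (7.46752)^(2/3) m ≈ 2.264e+09 m = 2.264 Gm.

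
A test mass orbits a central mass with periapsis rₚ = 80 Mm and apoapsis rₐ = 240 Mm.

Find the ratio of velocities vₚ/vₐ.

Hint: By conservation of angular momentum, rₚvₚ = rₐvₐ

Convert to SI: rₚ = 80 Mm = 8e+07 m; rₐ = 240 Mm = 2.4e+08 m.
Conservation of angular momentum gives rₚvₚ = rₐvₐ, so vₚ/vₐ = rₐ/rₚ.
vₚ/vₐ = 2.4e+08 / 8e+07 ≈ 3.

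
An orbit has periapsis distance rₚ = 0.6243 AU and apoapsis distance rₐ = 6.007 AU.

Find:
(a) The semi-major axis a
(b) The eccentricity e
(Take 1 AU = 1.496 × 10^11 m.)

Convert to SI: rₚ = 0.6243 AU = 9.33953e+10 m; rₐ = 6.007 AU = 8.98647e+11 m.
(a) a = (rₚ + rₐ) / 2 = (9.33953e+10 + 8.98647e+11) / 2 ≈ 4.96e+11 m = 3.316 AU.
(b) e = (rₐ − rₚ) / (rₐ + rₚ) = (8.98647e+11 − 9.33953e+10) / (8.98647e+11 + 9.33953e+10) ≈ 0.8117.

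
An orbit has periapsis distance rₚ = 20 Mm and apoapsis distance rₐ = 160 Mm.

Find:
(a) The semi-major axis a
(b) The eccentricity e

Convert to SI: rₚ = 20 Mm = 2e+07 m; rₐ = 160 Mm = 1.6e+08 m.
(a) a = (rₚ + rₐ) / 2 = (2e+07 + 1.6e+08) / 2 ≈ 9e+07 m = 90 Mm.
(b) e = (rₐ − rₚ) / (rₐ + rₚ) = (1.6e+08 − 2e+07) / (1.6e+08 + 2e+07) ≈ 0.7778.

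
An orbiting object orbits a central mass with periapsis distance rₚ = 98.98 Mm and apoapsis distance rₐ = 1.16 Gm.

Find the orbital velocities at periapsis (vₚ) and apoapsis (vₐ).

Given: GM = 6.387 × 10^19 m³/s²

Convert to SI: rₚ = 98.98 Mm = 9.898e+07 m; rₐ = 1.16 Gm = 1.16e+09 m.
Use the vis-viva equation v² = GM(2/r − 1/a) with a = (rₚ + rₐ)/2 = (9.898e+07 + 1.16e+09)/2 = 6.2949e+08 m.
vₚ = √(GM · (2/rₚ − 1/a)) = √(6.387e+19 · (2/9.898e+07 − 1/6.2949e+08)) m/s ≈ 1.09e+06 m/s = 1090 km/s.
vₐ = √(GM · (2/rₐ − 1/a)) = √(6.387e+19 · (2/1.16e+09 − 1/6.2949e+08)) m/s ≈ 9.305e+04 m/s = 93.05 km/s.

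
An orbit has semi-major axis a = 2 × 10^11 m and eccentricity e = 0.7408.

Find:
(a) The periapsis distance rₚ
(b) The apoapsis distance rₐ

(a) rₚ = a(1 − e) = 2e+11 · (1 − 0.7408) = 2e+11 · 0.2592 ≈ 5.184e+10 m = 5.184 × 10^10 m.
(b) rₐ = a(1 + e) = 2e+11 · (1 + 0.7408) = 2e+11 · 1.7408 ≈ 3.482e+11 m = 3.482 × 10^11 m.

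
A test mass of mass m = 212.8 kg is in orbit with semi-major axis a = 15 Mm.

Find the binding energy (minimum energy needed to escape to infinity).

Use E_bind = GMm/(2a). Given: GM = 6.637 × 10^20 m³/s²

Convert to SI: a = 15 Mm = 1.5e+07 m.
Total orbital energy is E = −GMm/(2a); binding energy is E_bind = −E = GMm/(2a).
E_bind = 6.637e+20 · 212.8 / (2 · 1.5e+07) J ≈ 4.708e+15 J = 4.708 PJ.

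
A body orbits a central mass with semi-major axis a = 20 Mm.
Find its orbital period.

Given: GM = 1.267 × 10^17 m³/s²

Convert to SI: a = 20 Mm = 2e+07 m.
Kepler's third law: T = 2π √(a³ / GM).
Substituting a = 2e+07 m and GM = 1.267e+17 m³/s²:
T = 2π √((2e+07)³ / 1.267e+17) s
T ≈ 1579 s = 26.31 minutes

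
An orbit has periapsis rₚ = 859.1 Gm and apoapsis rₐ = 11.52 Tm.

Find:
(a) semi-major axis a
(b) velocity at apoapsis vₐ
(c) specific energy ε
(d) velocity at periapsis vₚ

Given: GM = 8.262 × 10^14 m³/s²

Convert to SI: rₚ = 859.1 Gm = 8.591e+11 m; rₐ = 11.52 Tm = 1.152e+13 m.
(a) a = (rₚ + rₐ)/2 = (8.591e+11 + 1.152e+13)/2 ≈ 6.19e+12 m
(b) With a = (rₚ + rₐ)/2 = 6.18955e+12 m, vₐ = √(GM (2/rₐ − 1/a)) = √(8.262e+14 · (2/1.152e+13 − 1/6.18955e+12)) m/s ≈ 3.155 m/s
(c) With a = (rₚ + rₐ)/2 = 6.18955e+12 m, ε = −GM/(2a) = −8.262e+14/(2 · 6.18955e+12) J/kg ≈ -66.74 J/kg
(d) With a = (rₚ + rₐ)/2 = 6.18955e+12 m, vₚ = √(GM (2/rₚ − 1/a)) = √(8.262e+14 · (2/8.591e+11 − 1/6.18955e+12)) m/s ≈ 42.31 m/s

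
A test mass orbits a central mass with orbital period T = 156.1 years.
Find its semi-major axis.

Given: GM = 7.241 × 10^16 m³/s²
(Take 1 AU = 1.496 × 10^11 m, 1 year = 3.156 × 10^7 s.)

Convert to SI: T = 156.1 years = 4.92652e+09 s.
Invert Kepler's third law: a = (GM · T² / (4π²))^(1/3).
Substituting T = 4.92652e+09 s and GM = 7.241e+16 m³/s²:
a = (7.241e+16 · (4.92652e+09)² / (4π²))^(1/3) m
a ≈ 3.544e+11 m = 2.369 AU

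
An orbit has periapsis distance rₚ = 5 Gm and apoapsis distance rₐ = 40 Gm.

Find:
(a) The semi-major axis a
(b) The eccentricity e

Convert to SI: rₚ = 5 Gm = 5e+09 m; rₐ = 40 Gm = 4e+10 m.
(a) a = (rₚ + rₐ) / 2 = (5e+09 + 4e+10) / 2 ≈ 2.25e+10 m = 22.5 Gm.
(b) e = (rₐ − rₚ) / (rₐ + rₚ) = (4e+10 − 5e+09) / (4e+10 + 5e+09) ≈ 0.7778.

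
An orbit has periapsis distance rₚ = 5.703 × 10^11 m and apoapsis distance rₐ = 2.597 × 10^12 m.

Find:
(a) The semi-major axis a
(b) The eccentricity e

(a) a = (rₚ + rₐ) / 2 = (5.703e+11 + 2.597e+12) / 2 ≈ 1.584e+12 m = 1.584 × 10^12 m.
(b) e = (rₐ − rₚ) / (rₐ + rₚ) = (2.597e+12 − 5.703e+11) / (2.597e+12 + 5.703e+11) ≈ 0.6399.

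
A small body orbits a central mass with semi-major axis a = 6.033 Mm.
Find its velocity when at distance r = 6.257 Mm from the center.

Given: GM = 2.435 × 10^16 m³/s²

Convert to SI: a = 6.033 Mm = 6.033e+06 m; r = 6.257 Mm = 6.257e+06 m.
Vis-viva: v = √(GM · (2/r − 1/a)).
2/r − 1/a = 2/6.257e+06 − 1/6.033e+06 = 1.53887e-07 m⁻¹.
v = √(2.435e+16 · 1.53887e-07) m/s ≈ 6.121e+04 m/s = 61.21 km/s.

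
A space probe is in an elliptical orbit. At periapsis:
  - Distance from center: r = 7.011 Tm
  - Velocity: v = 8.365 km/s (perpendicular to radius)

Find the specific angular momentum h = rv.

Convert to SI: r = 7.011 Tm = 7.011e+12 m; v = 8.365 km/s = 8365 m/s.
With v perpendicular to r, h = r · v.
h = 7.011e+12 · 8365 m²/s ≈ 5.865e+16 m²/s.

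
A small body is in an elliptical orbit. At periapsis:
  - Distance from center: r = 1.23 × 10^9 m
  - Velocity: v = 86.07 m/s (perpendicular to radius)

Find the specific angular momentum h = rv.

With v perpendicular to r, h = r · v.
h = 1.23e+09 · 86.07 m²/s ≈ 1.059e+11 m²/s.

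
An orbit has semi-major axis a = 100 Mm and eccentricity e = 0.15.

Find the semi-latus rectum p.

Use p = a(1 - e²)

Convert to SI: a = 100 Mm = 1e+08 m.
p = a (1 − e²).
p = 1e+08 · (1 − (0.15)²) = 1e+08 · 0.9775 ≈ 9.775e+07 m = 97.75 Mm.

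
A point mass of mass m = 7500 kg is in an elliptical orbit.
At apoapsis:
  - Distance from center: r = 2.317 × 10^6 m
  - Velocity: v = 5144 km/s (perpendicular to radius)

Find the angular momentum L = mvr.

Convert to SI: v = 5144 km/s = 5.144e+06 m/s.
Since v is perpendicular to r, L = m · v · r.
L = 7500 · 5.144e+06 · 2.317e+06 kg·m²/s ≈ 8.939e+16 kg·m²/s.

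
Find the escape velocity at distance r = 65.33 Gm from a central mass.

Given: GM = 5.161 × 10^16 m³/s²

Convert to SI: r = 65.33 Gm = 6.533e+10 m.
Escape velocity comes from setting total energy to zero: ½v² − GM/r = 0 ⇒ v_esc = √(2GM / r).
v_esc = √(2 · 5.161e+16 / 6.533e+10) m/s ≈ 1257 m/s = 1.257 km/s.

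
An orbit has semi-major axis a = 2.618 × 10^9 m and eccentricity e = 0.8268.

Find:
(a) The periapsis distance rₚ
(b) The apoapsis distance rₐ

(a) rₚ = a(1 − e) = 2.618e+09 · (1 − 0.8268) = 2.618e+09 · 0.1732 ≈ 4.534e+08 m = 4.534 × 10^8 m.
(b) rₐ = a(1 + e) = 2.618e+09 · (1 + 0.8268) = 2.618e+09 · 1.8268 ≈ 4.783e+09 m = 4.783 × 10^9 m.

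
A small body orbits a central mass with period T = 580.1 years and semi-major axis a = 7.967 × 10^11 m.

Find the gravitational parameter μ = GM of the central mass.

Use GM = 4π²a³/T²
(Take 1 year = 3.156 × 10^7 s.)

Convert to SI: T = 580.1 years = 1.8308e+10 s.
GM = 4π² · a³ / T².
GM = 4π² · (7.967e+11)³ / (1.8308e+10)² m³/s² ≈ 5.956e+16 m³/s² = 5.956 × 10^16 m³/s².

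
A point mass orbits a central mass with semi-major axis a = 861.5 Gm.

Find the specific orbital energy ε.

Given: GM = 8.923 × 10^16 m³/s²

Convert to SI: a = 861.5 Gm = 8.615e+11 m.
ε = −GM / (2a).
ε = −8.923e+16 / (2 · 8.615e+11) J/kg ≈ -5.179e+04 J/kg = -51.79 kJ/kg.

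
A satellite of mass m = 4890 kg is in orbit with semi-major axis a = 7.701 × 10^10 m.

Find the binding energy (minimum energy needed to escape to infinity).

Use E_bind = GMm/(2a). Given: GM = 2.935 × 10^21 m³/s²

Total orbital energy is E = −GMm/(2a); binding energy is E_bind = −E = GMm/(2a).
E_bind = 2.935e+21 · 4890 / (2 · 7.701e+10) J ≈ 9.318e+13 J = 93.18 TJ.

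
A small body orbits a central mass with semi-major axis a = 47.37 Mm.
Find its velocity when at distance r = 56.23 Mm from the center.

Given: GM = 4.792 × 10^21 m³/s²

Convert to SI: a = 47.37 Mm = 4.737e+07 m; r = 56.23 Mm = 5.623e+07 m.
Vis-viva: v = √(GM · (2/r − 1/a)).
2/r − 1/a = 2/5.623e+07 − 1/4.737e+07 = 1.44578e-08 m⁻¹.
v = √(4.792e+21 · 1.44578e-08) m/s ≈ 8.324e+06 m/s = 8324 km/s.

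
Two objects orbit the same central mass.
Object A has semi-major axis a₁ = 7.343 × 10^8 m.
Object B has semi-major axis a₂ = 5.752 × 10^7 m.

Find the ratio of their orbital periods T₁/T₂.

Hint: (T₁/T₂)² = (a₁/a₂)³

From Kepler's third law, (T₁/T₂)² = (a₁/a₂)³, so T₁/T₂ = (a₁/a₂)^(3/2).
a₁/a₂ = 7.343e+08 / 5.752e+07 = 12.766.
T₁/T₂ = (12.766)^(3/2) ≈ 45.61.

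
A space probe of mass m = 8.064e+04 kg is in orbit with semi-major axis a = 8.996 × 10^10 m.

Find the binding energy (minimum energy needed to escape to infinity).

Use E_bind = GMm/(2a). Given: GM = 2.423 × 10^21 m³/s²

Total orbital energy is E = −GMm/(2a); binding energy is E_bind = −E = GMm/(2a).
E_bind = 2.423e+21 · 8.064e+04 / (2 · 8.996e+10) J ≈ 1.086e+15 J = 1.086 PJ.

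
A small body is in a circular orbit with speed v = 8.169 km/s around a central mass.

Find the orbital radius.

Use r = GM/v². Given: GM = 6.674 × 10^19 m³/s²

Convert to SI: v = 8.169 km/s = 8169 m/s.
For a circular orbit, v² = GM / r, so r = GM / v².
r = 6.674e+19 / (8169)² m ≈ 1e+12 m = 1 Tm.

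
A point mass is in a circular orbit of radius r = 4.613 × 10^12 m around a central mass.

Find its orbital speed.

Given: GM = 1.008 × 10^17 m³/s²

For a circular orbit, gravity supplies the centripetal force, so v = √(GM / r).
v = √(1.008e+17 / 4.613e+12) m/s ≈ 147.8 m/s = 147.8 m/s.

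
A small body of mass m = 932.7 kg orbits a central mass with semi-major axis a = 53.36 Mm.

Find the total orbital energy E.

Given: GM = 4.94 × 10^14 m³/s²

Convert to SI: a = 53.36 Mm = 5.336e+07 m.
E = −GMm / (2a).
E = −4.94e+14 · 932.7 / (2 · 5.336e+07) J ≈ -4.317e+09 J = -4.317 GJ.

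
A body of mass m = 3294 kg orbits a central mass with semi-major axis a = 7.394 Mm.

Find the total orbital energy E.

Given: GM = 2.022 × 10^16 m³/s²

Convert to SI: a = 7.394 Mm = 7.394e+06 m.
E = −GMm / (2a).
E = −2.022e+16 · 3294 / (2 · 7.394e+06) J ≈ -4.504e+12 J = -4.504 TJ.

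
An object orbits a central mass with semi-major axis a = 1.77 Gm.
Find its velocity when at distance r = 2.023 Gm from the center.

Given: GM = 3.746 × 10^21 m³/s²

Convert to SI: a = 1.77 Gm = 1.77e+09 m; r = 2.023 Gm = 2.023e+09 m.
Vis-viva: v = √(GM · (2/r − 1/a)).
2/r − 1/a = 2/2.023e+09 − 1/1.77e+09 = 4.23659e-10 m⁻¹.
v = √(3.746e+21 · 4.23659e-10) m/s ≈ 1.26e+06 m/s = 1260 km/s.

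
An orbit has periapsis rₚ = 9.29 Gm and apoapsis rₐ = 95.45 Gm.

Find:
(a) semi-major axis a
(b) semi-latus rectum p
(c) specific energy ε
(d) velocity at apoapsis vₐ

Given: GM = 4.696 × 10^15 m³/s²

Convert to SI: rₚ = 9.29 Gm = 9.29e+09 m; rₐ = 95.45 Gm = 9.545e+10 m.
(a) a = (rₚ + rₐ)/2 = (9.29e+09 + 9.545e+10)/2 ≈ 5.237e+10 m
(b) From a = (rₚ + rₐ)/2 = 5.237e+10 m and e = (rₐ − rₚ)/(rₐ + rₚ) = 0.822608, p = a(1 − e²) = 5.237e+10 · (1 − (0.822608)²) ≈ 1.693e+10 m
(c) With a = (rₚ + rₐ)/2 = 5.237e+10 m, ε = −GM/(2a) = −4.696e+15/(2 · 5.237e+10) J/kg ≈ -4.483e+04 J/kg
(d) With a = (rₚ + rₐ)/2 = 5.237e+10 m, vₐ = √(GM (2/rₐ − 1/a)) = √(4.696e+15 · (2/9.545e+10 − 1/5.237e+10)) m/s ≈ 93.42 m/s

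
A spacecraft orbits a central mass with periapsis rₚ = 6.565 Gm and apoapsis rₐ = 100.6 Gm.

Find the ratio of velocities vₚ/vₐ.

Convert to SI: rₚ = 6.565 Gm = 6.565e+09 m; rₐ = 100.6 Gm = 1.006e+11 m.
Conservation of angular momentum gives rₚvₚ = rₐvₐ, so vₚ/vₐ = rₐ/rₚ.
vₚ/vₐ = 1.006e+11 / 6.565e+09 ≈ 15.32.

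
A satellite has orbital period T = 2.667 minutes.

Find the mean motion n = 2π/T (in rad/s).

Convert to SI: T = 2.667 minutes = 160.02 s.
n = 2π / T.
n = 2π / 160.02 s ≈ 0.03927 rad/s.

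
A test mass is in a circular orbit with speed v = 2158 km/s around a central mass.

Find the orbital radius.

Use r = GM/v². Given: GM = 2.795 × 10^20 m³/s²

Convert to SI: v = 2158 km/s = 2.158e+06 m/s.
For a circular orbit, v² = GM / r, so r = GM / v².
r = 2.795e+20 / (2.158e+06)² m ≈ 6.002e+07 m = 60.02 Mm.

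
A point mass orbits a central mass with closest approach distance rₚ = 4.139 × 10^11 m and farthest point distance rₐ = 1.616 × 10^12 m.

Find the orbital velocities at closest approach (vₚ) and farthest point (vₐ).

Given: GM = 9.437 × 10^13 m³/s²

Use the vis-viva equation v² = GM(2/r − 1/a) with a = (rₚ + rₐ)/2 = (4.139e+11 + 1.616e+12)/2 = 1.01495e+12 m.
vₚ = √(GM · (2/rₚ − 1/a)) = √(9.437e+13 · (2/4.139e+11 − 1/1.01495e+12)) m/s ≈ 19.05 m/s = 19.05 m/s.
vₐ = √(GM · (2/rₐ − 1/a)) = √(9.437e+13 · (2/1.616e+12 − 1/1.01495e+12)) m/s ≈ 4.88 m/s = 4.88 m/s.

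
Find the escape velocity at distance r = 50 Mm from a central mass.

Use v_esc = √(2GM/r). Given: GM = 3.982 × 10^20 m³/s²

Convert to SI: r = 50 Mm = 5e+07 m.
Escape velocity comes from setting total energy to zero: ½v² − GM/r = 0 ⇒ v_esc = √(2GM / r).
v_esc = √(2 · 3.982e+20 / 5e+07) m/s ≈ 3.991e+06 m/s = 3991 km/s.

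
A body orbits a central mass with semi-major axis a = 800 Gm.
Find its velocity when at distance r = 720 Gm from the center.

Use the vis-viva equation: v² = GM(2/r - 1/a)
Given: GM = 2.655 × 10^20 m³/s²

Convert to SI: a = 800 Gm = 8e+11 m; r = 720 Gm = 7.2e+11 m.
Vis-viva: v = √(GM · (2/r − 1/a)).
2/r − 1/a = 2/7.2e+11 − 1/8e+11 = 1.52778e-12 m⁻¹.
v = √(2.655e+20 · 1.52778e-12) m/s ≈ 2.014e+04 m/s = 20.14 km/s.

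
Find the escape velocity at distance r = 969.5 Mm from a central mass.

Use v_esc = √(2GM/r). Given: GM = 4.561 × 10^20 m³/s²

Convert to SI: r = 969.5 Mm = 9.695e+08 m.
Escape velocity comes from setting total energy to zero: ½v² − GM/r = 0 ⇒ v_esc = √(2GM / r).
v_esc = √(2 · 4.561e+20 / 9.695e+08) m/s ≈ 9.7e+05 m/s = 970 km/s.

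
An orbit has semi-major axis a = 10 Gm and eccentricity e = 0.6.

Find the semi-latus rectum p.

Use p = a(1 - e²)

Convert to SI: a = 10 Gm = 1e+10 m.
p = a (1 − e²).
p = 1e+10 · (1 − (0.6)²) = 1e+10 · 0.64 ≈ 6.4e+09 m = 6.4 Gm.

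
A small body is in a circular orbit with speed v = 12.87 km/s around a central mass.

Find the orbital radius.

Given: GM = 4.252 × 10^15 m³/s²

Convert to SI: v = 12.87 km/s = 12870 m/s.
For a circular orbit, v² = GM / r, so r = GM / v².
r = 4.252e+15 / (12870)² m ≈ 2.567e+07 m = 25.67 Mm.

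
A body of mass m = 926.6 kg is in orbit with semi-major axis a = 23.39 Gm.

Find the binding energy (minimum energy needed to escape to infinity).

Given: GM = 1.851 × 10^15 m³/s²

Convert to SI: a = 23.39 Gm = 2.339e+10 m.
Total orbital energy is E = −GMm/(2a); binding energy is E_bind = −E = GMm/(2a).
E_bind = 1.851e+15 · 926.6 / (2 · 2.339e+10) J ≈ 3.666e+07 J = 36.66 MJ.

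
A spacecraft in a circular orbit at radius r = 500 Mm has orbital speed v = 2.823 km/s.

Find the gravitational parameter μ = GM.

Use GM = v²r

Convert to SI: r = 500 Mm = 5e+08 m; v = 2.823 km/s = 2823 m/s.
For a circular orbit v² = GM/r, so GM = v² · r.
GM = (2823)² · 5e+08 m³/s² ≈ 3.985e+15 m³/s² = 3.985 × 10^15 m³/s².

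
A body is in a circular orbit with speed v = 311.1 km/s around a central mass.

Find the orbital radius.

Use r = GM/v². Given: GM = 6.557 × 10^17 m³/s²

Convert to SI: v = 311.1 km/s = 311100 m/s.
For a circular orbit, v² = GM / r, so r = GM / v².
r = 6.557e+17 / (311100)² m ≈ 6.775e+06 m = 6.775 Mm.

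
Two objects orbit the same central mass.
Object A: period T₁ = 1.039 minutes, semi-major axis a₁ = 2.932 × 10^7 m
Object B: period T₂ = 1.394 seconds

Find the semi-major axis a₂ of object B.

Convert to SI: T₁ = 1.039 minutes = 62.34 s.
Kepler's third law: (T₁/T₂)² = (a₁/a₂)³ ⇒ a₂ = a₁ · (T₂/T₁)^(2/3).
T₂/T₁ = 1.394 / 62.34 = 0.0223612.
a₂ = 2.932e+07 · (0.0223612)^(2/3) m ≈ 2.327e+06 m = 2.327 × 10^6 m.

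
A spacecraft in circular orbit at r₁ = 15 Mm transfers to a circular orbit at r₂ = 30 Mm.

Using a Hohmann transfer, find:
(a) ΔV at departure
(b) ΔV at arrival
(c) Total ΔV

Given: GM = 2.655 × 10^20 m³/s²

Convert to SI: r₁ = 15 Mm = 1.5e+07 m; r₂ = 30 Mm = 3e+07 m.
Transfer semi-major axis: a_t = (r₁ + r₂)/2 = (1.5e+07 + 3e+07)/2 = 2.25e+07 m.
Circular speeds: v₁ = √(GM/r₁) = 4.20714e+06 m/s, v₂ = √(GM/r₂) = 2.97489e+06 m/s.
Transfer speeds (vis-viva v² = GM(2/r − 1/a_t)): v₁ᵗ = 4.85798e+06 m/s, v₂ᵗ = 2.42899e+06 m/s.
(a) ΔV₁ = |v₁ᵗ − v₁| ≈ 6.508e+05 m/s = 650.8 km/s.
(b) ΔV₂ = |v₂ − v₂ᵗ| ≈ 5.459e+05 m/s = 545.9 km/s.
(c) ΔV_total = ΔV₁ + ΔV₂ ≈ 1.197e+06 m/s = 1197 km/s.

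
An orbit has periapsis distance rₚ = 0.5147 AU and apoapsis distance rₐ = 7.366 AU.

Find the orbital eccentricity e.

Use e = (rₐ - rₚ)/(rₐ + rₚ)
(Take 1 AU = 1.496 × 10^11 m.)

Convert to SI: rₚ = 0.5147 AU = 7.69991e+10 m; rₐ = 7.366 AU = 1.10195e+12 m.
e = (rₐ − rₚ) / (rₐ + rₚ).
e = (1.10195e+12 − 7.69991e+10) / (1.10195e+12 + 7.69991e+10) = 1.02495e+12 / 1.17895e+12 ≈ 0.8694.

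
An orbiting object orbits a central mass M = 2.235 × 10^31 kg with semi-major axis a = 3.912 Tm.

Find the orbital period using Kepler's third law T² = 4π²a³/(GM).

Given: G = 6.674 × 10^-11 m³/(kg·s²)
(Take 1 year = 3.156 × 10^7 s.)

Convert to SI: a = 3.912 Tm = 3.912e+12 m.
GM = G · M = 6.674e-11 · 2.235e+31 = 1.49164e+21 m³/s².
Kepler's third law: T = 2π √(a³ / GM).
Substituting a = 3.912e+12 m and GM = 1.49164e+21 m³/s²:
T = 2π √((3.912e+12)³ / 1.49164e+21) s
T ≈ 1.259e+09 s = 39.88 years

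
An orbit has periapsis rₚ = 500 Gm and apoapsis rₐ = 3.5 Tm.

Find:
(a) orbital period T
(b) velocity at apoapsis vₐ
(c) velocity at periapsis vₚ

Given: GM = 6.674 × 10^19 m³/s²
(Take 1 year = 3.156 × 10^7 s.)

Convert to SI: rₚ = 500 Gm = 5e+11 m; rₐ = 3.5 Tm = 3.5e+12 m.
(a) With a = (rₚ + rₐ)/2 = 2e+12 m, T = 2π √(a³/GM) = 2π √((2e+12)³/6.674e+19) s ≈ 2.175e+09 s
(b) With a = (rₚ + rₐ)/2 = 2e+12 m, vₐ = √(GM (2/rₐ − 1/a)) = √(6.674e+19 · (2/3.5e+12 − 1/2e+12)) m/s ≈ 2183 m/s
(c) With a = (rₚ + rₐ)/2 = 2e+12 m, vₚ = √(GM (2/rₚ − 1/a)) = √(6.674e+19 · (2/5e+11 − 1/2e+12)) m/s ≈ 1.528e+04 m/s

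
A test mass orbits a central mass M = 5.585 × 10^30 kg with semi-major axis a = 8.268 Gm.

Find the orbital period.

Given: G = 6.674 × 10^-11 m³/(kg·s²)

Convert to SI: a = 8.268 Gm = 8.268e+09 m.
GM = G · M = 6.674e-11 · 5.585e+30 = 3.72743e+20 m³/s².
Kepler's third law: T = 2π √(a³ / GM).
Substituting a = 8.268e+09 m and GM = 3.72743e+20 m³/s²:
T = 2π √((8.268e+09)³ / 3.72743e+20) s
T ≈ 2.447e+05 s = 2.832 days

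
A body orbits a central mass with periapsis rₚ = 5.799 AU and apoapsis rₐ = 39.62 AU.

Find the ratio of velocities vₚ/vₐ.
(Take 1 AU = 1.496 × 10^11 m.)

Convert to SI: rₚ = 5.799 AU = 8.6753e+11 m; rₐ = 39.62 AU = 5.92715e+12 m.
Conservation of angular momentum gives rₚvₚ = rₐvₐ, so vₚ/vₐ = rₐ/rₚ.
vₚ/vₐ = 5.92715e+12 / 8.6753e+11 ≈ 6.832.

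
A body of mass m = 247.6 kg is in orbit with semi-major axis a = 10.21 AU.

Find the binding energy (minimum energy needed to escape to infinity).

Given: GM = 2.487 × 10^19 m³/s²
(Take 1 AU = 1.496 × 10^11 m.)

Convert to SI: a = 10.21 AU = 1.52742e+12 m.
Total orbital energy is E = −GMm/(2a); binding energy is E_bind = −E = GMm/(2a).
E_bind = 2.487e+19 · 247.6 / (2 · 1.52742e+12) J ≈ 2.016e+09 J = 2.016 GJ.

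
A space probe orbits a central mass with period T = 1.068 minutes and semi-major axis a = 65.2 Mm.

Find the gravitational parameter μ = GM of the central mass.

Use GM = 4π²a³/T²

Convert to SI: T = 1.068 minutes = 64.08 s; a = 65.2 Mm = 6.52e+07 m.
GM = 4π² · a³ / T².
GM = 4π² · (6.52e+07)³ / (64.08)² m³/s² ≈ 2.665e+21 m³/s² = 2.665 × 10^21 m³/s².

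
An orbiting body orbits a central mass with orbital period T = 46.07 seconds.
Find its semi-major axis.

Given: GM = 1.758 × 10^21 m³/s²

Invert Kepler's third law: a = (GM · T² / (4π²))^(1/3).
Substituting T = 46.07 s and GM = 1.758e+21 m³/s²:
a = (1.758e+21 · (46.07)² / (4π²))^(1/3) m
a ≈ 4.555e+07 m = 4.555 × 10^7 m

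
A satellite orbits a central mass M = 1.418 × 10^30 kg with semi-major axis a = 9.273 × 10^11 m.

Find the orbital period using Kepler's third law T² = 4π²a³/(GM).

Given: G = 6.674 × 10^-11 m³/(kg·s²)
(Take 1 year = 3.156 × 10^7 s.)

GM = G · M = 6.674e-11 · 1.418e+30 = 9.46373e+19 m³/s².
Kepler's third law: T = 2π √(a³ / GM).
Substituting a = 9.273e+11 m and GM = 9.46373e+19 m³/s²:
T = 2π √((9.273e+11)³ / 9.46373e+19) s
T ≈ 5.767e+08 s = 18.27 years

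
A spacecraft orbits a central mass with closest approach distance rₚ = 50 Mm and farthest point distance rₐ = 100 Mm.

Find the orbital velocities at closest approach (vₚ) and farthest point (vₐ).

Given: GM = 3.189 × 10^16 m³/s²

Convert to SI: rₚ = 50 Mm = 5e+07 m; rₐ = 100 Mm = 1e+08 m.
Use the vis-viva equation v² = GM(2/r − 1/a) with a = (rₚ + rₐ)/2 = (5e+07 + 1e+08)/2 = 7.5e+07 m.
vₚ = √(GM · (2/rₚ − 1/a)) = √(3.189e+16 · (2/5e+07 − 1/7.5e+07)) m/s ≈ 2.916e+04 m/s = 29.16 km/s.
vₐ = √(GM · (2/rₐ − 1/a)) = √(3.189e+16 · (2/1e+08 − 1/7.5e+07)) m/s ≈ 1.458e+04 m/s = 14.58 km/s.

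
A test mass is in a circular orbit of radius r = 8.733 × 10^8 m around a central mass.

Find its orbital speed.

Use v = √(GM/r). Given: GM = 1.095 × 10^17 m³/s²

For a circular orbit, gravity supplies the centripetal force, so v = √(GM / r).
v = √(1.095e+17 / 8.733e+08) m/s ≈ 1.12e+04 m/s = 11.2 km/s.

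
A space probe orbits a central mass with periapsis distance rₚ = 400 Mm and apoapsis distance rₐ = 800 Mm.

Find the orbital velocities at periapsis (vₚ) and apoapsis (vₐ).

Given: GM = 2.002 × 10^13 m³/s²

Convert to SI: rₚ = 400 Mm = 4e+08 m; rₐ = 800 Mm = 8e+08 m.
Use the vis-viva equation v² = GM(2/r − 1/a) with a = (rₚ + rₐ)/2 = (4e+08 + 8e+08)/2 = 6e+08 m.
vₚ = √(GM · (2/rₚ − 1/a)) = √(2.002e+13 · (2/4e+08 − 1/6e+08)) m/s ≈ 258.3 m/s = 258.3 m/s.
vₐ = √(GM · (2/rₐ − 1/a)) = √(2.002e+13 · (2/8e+08 − 1/6e+08)) m/s ≈ 129.2 m/s = 129.2 m/s.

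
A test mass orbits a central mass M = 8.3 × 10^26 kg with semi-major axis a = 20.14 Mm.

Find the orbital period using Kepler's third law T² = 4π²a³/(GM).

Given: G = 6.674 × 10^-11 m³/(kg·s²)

Convert to SI: a = 20.14 Mm = 2.014e+07 m.
GM = G · M = 6.674e-11 · 8.3e+26 = 5.53942e+16 m³/s².
Kepler's third law: T = 2π √(a³ / GM).
Substituting a = 2.014e+07 m and GM = 5.53942e+16 m³/s²:
T = 2π √((2.014e+07)³ / 5.53942e+16) s
T ≈ 2413 s = 40.21 minutes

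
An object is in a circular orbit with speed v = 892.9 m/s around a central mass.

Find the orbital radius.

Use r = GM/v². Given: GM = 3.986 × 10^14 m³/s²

For a circular orbit, v² = GM / r, so r = GM / v².
r = 3.986e+14 / (892.9)² m ≈ 5e+08 m = 500 Mm.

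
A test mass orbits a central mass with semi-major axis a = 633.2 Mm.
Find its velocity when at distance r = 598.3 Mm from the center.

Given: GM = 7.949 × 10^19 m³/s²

Convert to SI: a = 633.2 Mm = 6.332e+08 m; r = 598.3 Mm = 5.983e+08 m.
Vis-viva: v = √(GM · (2/r − 1/a)).
2/r − 1/a = 2/5.983e+08 − 1/6.332e+08 = 1.76352e-09 m⁻¹.
v = √(7.949e+19 · 1.76352e-09) m/s ≈ 3.744e+05 m/s = 374.4 km/s.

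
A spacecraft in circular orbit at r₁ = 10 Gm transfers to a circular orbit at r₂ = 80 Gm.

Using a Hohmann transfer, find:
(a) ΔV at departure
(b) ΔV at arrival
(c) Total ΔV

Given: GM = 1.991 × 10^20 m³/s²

Convert to SI: r₁ = 10 Gm = 1e+10 m; r₂ = 80 Gm = 8e+10 m.
Transfer semi-major axis: a_t = (r₁ + r₂)/2 = (1e+10 + 8e+10)/2 = 4.5e+10 m.
Circular speeds: v₁ = √(GM/r₁) = 141103 m/s, v₂ = √(GM/r₂) = 49887.4 m/s.
Transfer speeds (vis-viva v² = GM(2/r − 1/a_t)): v₁ᵗ = 188137 m/s, v₂ᵗ = 23517.1 m/s.
(a) ΔV₁ = |v₁ᵗ − v₁| ≈ 4.703e+04 m/s = 47.03 km/s.
(b) ΔV₂ = |v₂ − v₂ᵗ| ≈ 2.637e+04 m/s = 26.37 km/s.
(c) ΔV_total = ΔV₁ + ΔV₂ ≈ 7.34e+04 m/s = 73.4 km/s.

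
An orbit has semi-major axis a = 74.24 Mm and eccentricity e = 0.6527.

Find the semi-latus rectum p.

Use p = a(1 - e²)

Convert to SI: a = 74.24 Mm = 7.424e+07 m.
p = a (1 − e²).
p = 7.424e+07 · (1 − (0.6527)²) = 7.424e+07 · 0.573983 ≈ 4.261e+07 m = 42.61 Mm.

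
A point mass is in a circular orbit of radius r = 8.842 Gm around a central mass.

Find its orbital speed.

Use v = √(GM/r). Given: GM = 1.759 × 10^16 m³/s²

Convert to SI: r = 8.842 Gm = 8.842e+09 m.
For a circular orbit, gravity supplies the centripetal force, so v = √(GM / r).
v = √(1.759e+16 / 8.842e+09) m/s ≈ 1410 m/s = 1.41 km/s.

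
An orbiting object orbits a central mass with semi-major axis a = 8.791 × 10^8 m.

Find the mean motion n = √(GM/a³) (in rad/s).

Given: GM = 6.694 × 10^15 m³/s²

n = √(GM / a³).
n = √(6.694e+15 / (8.791e+08)³) rad/s ≈ 3.139e-06 rad/s.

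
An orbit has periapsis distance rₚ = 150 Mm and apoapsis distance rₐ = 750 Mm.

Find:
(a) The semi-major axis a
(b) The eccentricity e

Convert to SI: rₚ = 150 Mm = 1.5e+08 m; rₐ = 750 Mm = 7.5e+08 m.
(a) a = (rₚ + rₐ) / 2 = (1.5e+08 + 7.5e+08) / 2 ≈ 4.5e+08 m = 450 Mm.
(b) e = (rₐ − rₚ) / (rₐ + rₚ) = (7.5e+08 − 1.5e+08) / (7.5e+08 + 1.5e+08) ≈ 0.6667.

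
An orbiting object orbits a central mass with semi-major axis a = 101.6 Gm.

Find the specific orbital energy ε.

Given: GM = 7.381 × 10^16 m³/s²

Convert to SI: a = 101.6 Gm = 1.016e+11 m.
ε = −GM / (2a).
ε = −7.381e+16 / (2 · 1.016e+11) J/kg ≈ -3.632e+05 J/kg = -363.2 kJ/kg.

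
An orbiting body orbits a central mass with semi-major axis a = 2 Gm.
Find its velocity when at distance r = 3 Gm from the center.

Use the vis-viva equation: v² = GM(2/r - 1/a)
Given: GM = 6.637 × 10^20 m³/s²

Convert to SI: a = 2 Gm = 2e+09 m; r = 3 Gm = 3e+09 m.
Vis-viva: v = √(GM · (2/r − 1/a)).
2/r − 1/a = 2/3e+09 − 1/2e+09 = 1.66667e-10 m⁻¹.
v = √(6.637e+20 · 1.66667e-10) m/s ≈ 3.326e+05 m/s = 332.6 km/s.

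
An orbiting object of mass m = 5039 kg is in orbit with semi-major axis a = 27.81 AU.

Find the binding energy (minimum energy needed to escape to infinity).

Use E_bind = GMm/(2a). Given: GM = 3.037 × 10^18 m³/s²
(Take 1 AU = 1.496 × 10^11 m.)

Convert to SI: a = 27.81 AU = 4.16038e+12 m.
Total orbital energy is E = −GMm/(2a); binding energy is E_bind = −E = GMm/(2a).
E_bind = 3.037e+18 · 5039 / (2 · 4.16038e+12) J ≈ 1.839e+09 J = 1.839 GJ.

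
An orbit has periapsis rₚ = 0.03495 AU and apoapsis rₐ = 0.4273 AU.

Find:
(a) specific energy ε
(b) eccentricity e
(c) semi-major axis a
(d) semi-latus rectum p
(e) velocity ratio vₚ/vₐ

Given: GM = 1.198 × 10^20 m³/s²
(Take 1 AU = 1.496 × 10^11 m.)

Convert to SI: rₚ = 0.03495 AU = 5.22852e+09 m; rₐ = 0.4273 AU = 6.39241e+10 m.
(a) With a = (rₚ + rₐ)/2 = 3.45763e+10 m, ε = −GM/(2a) = −1.198e+20/(2 · 3.45763e+10) J/kg ≈ -1.732e+09 J/kg
(b) e = (rₐ − rₚ)/(rₐ + rₚ) = (6.39241e+10 − 5.22852e+09)/(6.39241e+10 + 5.22852e+09) ≈ 0.8488
(c) a = (rₚ + rₐ)/2 = (5.22852e+09 + 6.39241e+10)/2 ≈ 3.458e+10 m
(d) From a = (rₚ + rₐ)/2 = 3.45763e+10 m and e = (rₐ − rₚ)/(rₐ + rₚ) = 0.848783, p = a(1 − e²) = 3.45763e+10 · (1 − (0.848783)²) ≈ 9.666e+09 m
(e) Conservation of angular momentum (rₚvₚ = rₐvₐ) gives vₚ/vₐ = rₐ/rₚ = 6.39241e+10/5.22852e+09 ≈ 12.23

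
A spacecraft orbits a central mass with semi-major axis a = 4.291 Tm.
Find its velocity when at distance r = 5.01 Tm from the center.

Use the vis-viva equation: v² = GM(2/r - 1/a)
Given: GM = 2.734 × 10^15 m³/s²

Convert to SI: a = 4.291 Tm = 4.291e+12 m; r = 5.01 Tm = 5.01e+12 m.
Vis-viva: v = √(GM · (2/r − 1/a)).
2/r − 1/a = 2/5.01e+12 − 1/4.291e+12 = 1.66156e-13 m⁻¹.
v = √(2.734e+15 · 1.66156e-13) m/s ≈ 21.31 m/s = 21.31 m/s.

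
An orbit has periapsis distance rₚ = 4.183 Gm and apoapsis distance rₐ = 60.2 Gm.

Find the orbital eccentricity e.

Convert to SI: rₚ = 4.183 Gm = 4.183e+09 m; rₐ = 60.2 Gm = 6.02e+10 m.
e = (rₐ − rₚ) / (rₐ + rₚ).
e = (6.02e+10 − 4.183e+09) / (6.02e+10 + 4.183e+09) = 5.6017e+10 / 6.4383e+10 ≈ 0.8701.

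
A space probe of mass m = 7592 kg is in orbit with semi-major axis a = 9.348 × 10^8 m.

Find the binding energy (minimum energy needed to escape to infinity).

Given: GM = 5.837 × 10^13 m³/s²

Total orbital energy is E = −GMm/(2a); binding energy is E_bind = −E = GMm/(2a).
E_bind = 5.837e+13 · 7592 / (2 · 9.348e+08) J ≈ 2.37e+08 J = 237 MJ.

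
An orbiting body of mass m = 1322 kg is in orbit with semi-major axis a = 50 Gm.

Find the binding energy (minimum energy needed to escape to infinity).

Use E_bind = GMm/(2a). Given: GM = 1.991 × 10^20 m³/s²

Convert to SI: a = 50 Gm = 5e+10 m.
Total orbital energy is E = −GMm/(2a); binding energy is E_bind = −E = GMm/(2a).
E_bind = 1.991e+20 · 1322 / (2 · 5e+10) J ≈ 2.632e+12 J = 2.632 TJ.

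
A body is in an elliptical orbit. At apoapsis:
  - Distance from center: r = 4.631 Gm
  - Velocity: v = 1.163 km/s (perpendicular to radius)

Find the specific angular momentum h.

Convert to SI: r = 4.631 Gm = 4.631e+09 m; v = 1.163 km/s = 1163 m/s.
With v perpendicular to r, h = r · v.
h = 4.631e+09 · 1163 m²/s ≈ 5.386e+12 m²/s.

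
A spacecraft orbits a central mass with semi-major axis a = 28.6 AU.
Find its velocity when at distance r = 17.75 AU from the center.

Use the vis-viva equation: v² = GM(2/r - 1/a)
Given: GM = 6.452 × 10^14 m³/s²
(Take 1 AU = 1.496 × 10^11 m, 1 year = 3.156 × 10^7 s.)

Convert to SI: a = 28.6 AU = 4.27856e+12 m; r = 17.75 AU = 2.6554e+12 m.
Vis-viva: v = √(GM · (2/r − 1/a)).
2/r − 1/a = 2/2.6554e+12 − 1/4.27856e+12 = 5.19459e-13 m⁻¹.
v = √(6.452e+14 · 5.19459e-13) m/s ≈ 18.31 m/s = 0.003862 AU/year.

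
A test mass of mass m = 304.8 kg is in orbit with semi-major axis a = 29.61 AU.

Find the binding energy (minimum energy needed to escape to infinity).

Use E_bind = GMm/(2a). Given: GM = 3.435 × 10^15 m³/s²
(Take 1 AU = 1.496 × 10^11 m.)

Convert to SI: a = 29.61 AU = 4.42966e+12 m.
Total orbital energy is E = −GMm/(2a); binding energy is E_bind = −E = GMm/(2a).
E_bind = 3.435e+15 · 304.8 / (2 · 4.42966e+12) J ≈ 1.182e+05 J = 118.2 kJ.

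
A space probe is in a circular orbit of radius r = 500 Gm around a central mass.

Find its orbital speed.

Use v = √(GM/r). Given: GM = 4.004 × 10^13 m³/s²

Convert to SI: r = 500 Gm = 5e+11 m.
For a circular orbit, gravity supplies the centripetal force, so v = √(GM / r).
v = √(4.004e+13 / 5e+11) m/s ≈ 8.949 m/s = 8.949 m/s.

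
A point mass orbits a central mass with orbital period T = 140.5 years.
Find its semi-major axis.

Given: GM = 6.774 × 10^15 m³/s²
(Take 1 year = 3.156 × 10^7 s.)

Convert to SI: T = 140.5 years = 4.43418e+09 s.
Invert Kepler's third law: a = (GM · T² / (4π²))^(1/3).
Substituting T = 4.43418e+09 s and GM = 6.774e+15 m³/s²:
a = (6.774e+15 · (4.43418e+09)² / (4π²))^(1/3) m
a ≈ 1.5e+11 m = 150 Gm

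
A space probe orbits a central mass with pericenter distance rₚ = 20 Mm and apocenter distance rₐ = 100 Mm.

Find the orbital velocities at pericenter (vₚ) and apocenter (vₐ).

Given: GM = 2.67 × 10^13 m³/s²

Convert to SI: rₚ = 20 Mm = 2e+07 m; rₐ = 100 Mm = 1e+08 m.
Use the vis-viva equation v² = GM(2/r − 1/a) with a = (rₚ + rₐ)/2 = (2e+07 + 1e+08)/2 = 6e+07 m.
vₚ = √(GM · (2/rₚ − 1/a)) = √(2.67e+13 · (2/2e+07 − 1/6e+07)) m/s ≈ 1492 m/s = 1.492 km/s.
vₐ = √(GM · (2/rₐ − 1/a)) = √(2.67e+13 · (2/1e+08 − 1/6e+07)) m/s ≈ 298.3 m/s = 298.3 m/s.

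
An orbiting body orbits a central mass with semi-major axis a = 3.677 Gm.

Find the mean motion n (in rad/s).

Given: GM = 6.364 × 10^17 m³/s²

Convert to SI: a = 3.677 Gm = 3.677e+09 m.
n = √(GM / a³).
n = √(6.364e+17 / (3.677e+09)³) rad/s ≈ 3.578e-06 rad/s.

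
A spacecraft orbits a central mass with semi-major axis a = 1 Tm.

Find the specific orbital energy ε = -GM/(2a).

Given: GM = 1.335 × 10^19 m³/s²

Convert to SI: a = 1 Tm = 1e+12 m.
ε = −GM / (2a).
ε = −1.335e+19 / (2 · 1e+12) J/kg ≈ -6.675e+06 J/kg = -6.675 MJ/kg.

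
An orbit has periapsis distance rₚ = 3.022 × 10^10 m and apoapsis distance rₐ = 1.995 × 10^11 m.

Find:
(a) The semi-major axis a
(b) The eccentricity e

(a) a = (rₚ + rₐ) / 2 = (3.022e+10 + 1.995e+11) / 2 ≈ 1.149e+11 m = 1.149 × 10^11 m.
(b) e = (rₐ − rₚ) / (rₐ + rₚ) = (1.995e+11 − 3.022e+10) / (1.995e+11 + 3.022e+10) ≈ 0.7369.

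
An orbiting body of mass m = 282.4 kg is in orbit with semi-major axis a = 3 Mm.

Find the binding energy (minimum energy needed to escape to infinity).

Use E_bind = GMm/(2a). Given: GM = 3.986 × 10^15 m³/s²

Convert to SI: a = 3 Mm = 3e+06 m.
Total orbital energy is E = −GMm/(2a); binding energy is E_bind = −E = GMm/(2a).
E_bind = 3.986e+15 · 282.4 / (2 · 3e+06) J ≈ 1.876e+11 J = 187.6 GJ.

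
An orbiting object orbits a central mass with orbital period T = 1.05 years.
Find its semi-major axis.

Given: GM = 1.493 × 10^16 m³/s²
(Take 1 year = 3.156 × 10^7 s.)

Convert to SI: T = 1.05 years = 3.3138e+07 s.
Invert Kepler's third law: a = (GM · T² / (4π²))^(1/3).
Substituting T = 3.3138e+07 s and GM = 1.493e+16 m³/s²:
a = (1.493e+16 · (3.3138e+07)² / (4π²))^(1/3) m
a ≈ 7.461e+09 m = 7.461 Gm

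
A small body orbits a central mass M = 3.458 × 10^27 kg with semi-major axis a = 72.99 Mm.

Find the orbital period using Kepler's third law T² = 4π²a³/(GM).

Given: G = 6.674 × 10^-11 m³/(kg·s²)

Convert to SI: a = 72.99 Mm = 7.299e+07 m.
GM = G · M = 6.674e-11 · 3.458e+27 = 2.30787e+17 m³/s².
Kepler's third law: T = 2π √(a³ / GM).
Substituting a = 7.299e+07 m and GM = 2.30787e+17 m³/s²:
T = 2π √((7.299e+07)³ / 2.30787e+17) s
T ≈ 8156 s = 2.266 hours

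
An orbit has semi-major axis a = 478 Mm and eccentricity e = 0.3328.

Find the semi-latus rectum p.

Convert to SI: a = 478 Mm = 4.78e+08 m.
p = a (1 − e²).
p = 4.78e+08 · (1 − (0.3328)²) = 4.78e+08 · 0.889244 ≈ 4.251e+08 m = 425.1 Mm.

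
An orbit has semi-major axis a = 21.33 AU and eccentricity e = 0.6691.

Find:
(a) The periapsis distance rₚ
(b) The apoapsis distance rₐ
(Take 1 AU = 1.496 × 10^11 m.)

Convert to SI: a = 21.33 AU = 3.19097e+12 m.
(a) rₚ = a(1 − e) = 3.19097e+12 · (1 − 0.6691) = 3.19097e+12 · 0.3309 ≈ 1.056e+12 m = 7.058 AU.
(b) rₐ = a(1 + e) = 3.19097e+12 · (1 + 0.6691) = 3.19097e+12 · 1.6691 ≈ 5.326e+12 m = 35.6 AU.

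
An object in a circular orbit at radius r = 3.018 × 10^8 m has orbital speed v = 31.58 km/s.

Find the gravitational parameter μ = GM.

Convert to SI: v = 31.58 km/s = 31580 m/s.
For a circular orbit v² = GM/r, so GM = v² · r.
GM = (31580)² · 3.018e+08 m³/s² ≈ 3.01e+17 m³/s² = 3.01 × 10^17 m³/s².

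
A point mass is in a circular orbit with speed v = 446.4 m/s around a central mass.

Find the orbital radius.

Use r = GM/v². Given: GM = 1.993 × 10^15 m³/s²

For a circular orbit, v² = GM / r, so r = GM / v².
r = 1.993e+15 / (446.4)² m ≈ 1e+10 m = 10 Gm.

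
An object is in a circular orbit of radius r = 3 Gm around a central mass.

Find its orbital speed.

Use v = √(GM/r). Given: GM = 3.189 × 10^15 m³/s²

Convert to SI: r = 3 Gm = 3e+09 m.
For a circular orbit, gravity supplies the centripetal force, so v = √(GM / r).
v = √(3.189e+15 / 3e+09) m/s ≈ 1031 m/s = 1.031 km/s.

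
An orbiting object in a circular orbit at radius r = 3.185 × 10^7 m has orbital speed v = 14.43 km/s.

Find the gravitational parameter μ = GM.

Convert to SI: v = 14.43 km/s = 14430 m/s.
For a circular orbit v² = GM/r, so GM = v² · r.
GM = (14430)² · 3.185e+07 m³/s² ≈ 6.632e+15 m³/s² = 6.632 × 10^15 m³/s².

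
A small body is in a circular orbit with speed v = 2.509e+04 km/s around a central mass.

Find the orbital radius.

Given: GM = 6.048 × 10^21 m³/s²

Convert to SI: v = 2.509e+04 km/s = 2.509e+07 m/s.
For a circular orbit, v² = GM / r, so r = GM / v².
r = 6.048e+21 / (2.509e+07)² m ≈ 9.608e+06 m = 9.608 Mm.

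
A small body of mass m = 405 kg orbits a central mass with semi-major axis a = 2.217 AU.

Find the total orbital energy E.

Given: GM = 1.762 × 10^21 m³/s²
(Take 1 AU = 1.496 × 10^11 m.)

Convert to SI: a = 2.217 AU = 3.31663e+11 m.
E = −GMm / (2a).
E = −1.762e+21 · 405 / (2 · 3.31663e+11) J ≈ -1.076e+12 J = -1.076 TJ.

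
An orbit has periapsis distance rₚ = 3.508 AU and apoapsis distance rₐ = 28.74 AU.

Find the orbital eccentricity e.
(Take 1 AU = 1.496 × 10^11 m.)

Convert to SI: rₚ = 3.508 AU = 5.24797e+11 m; rₐ = 28.74 AU = 4.2995e+12 m.
e = (rₐ − rₚ) / (rₐ + rₚ).
e = (4.2995e+12 − 5.24797e+11) / (4.2995e+12 + 5.24797e+11) = 3.77471e+12 / 4.8243e+12 ≈ 0.7824.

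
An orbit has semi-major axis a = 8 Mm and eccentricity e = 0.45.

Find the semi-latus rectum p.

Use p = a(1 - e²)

Convert to SI: a = 8 Mm = 8e+06 m.
p = a (1 − e²).
p = 8e+06 · (1 − (0.45)²) = 8e+06 · 0.7975 ≈ 6.38e+06 m = 6.38 Mm.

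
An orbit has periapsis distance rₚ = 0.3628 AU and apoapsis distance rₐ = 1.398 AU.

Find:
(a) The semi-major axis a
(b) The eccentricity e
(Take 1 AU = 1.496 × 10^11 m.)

Convert to SI: rₚ = 0.3628 AU = 5.42749e+10 m; rₐ = 1.398 AU = 2.09141e+11 m.
(a) a = (rₚ + rₐ) / 2 = (5.42749e+10 + 2.09141e+11) / 2 ≈ 1.317e+11 m = 0.8804 AU.
(b) e = (rₐ − rₚ) / (rₐ + rₚ) = (2.09141e+11 − 5.42749e+10) / (2.09141e+11 + 5.42749e+10) ≈ 0.5879.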